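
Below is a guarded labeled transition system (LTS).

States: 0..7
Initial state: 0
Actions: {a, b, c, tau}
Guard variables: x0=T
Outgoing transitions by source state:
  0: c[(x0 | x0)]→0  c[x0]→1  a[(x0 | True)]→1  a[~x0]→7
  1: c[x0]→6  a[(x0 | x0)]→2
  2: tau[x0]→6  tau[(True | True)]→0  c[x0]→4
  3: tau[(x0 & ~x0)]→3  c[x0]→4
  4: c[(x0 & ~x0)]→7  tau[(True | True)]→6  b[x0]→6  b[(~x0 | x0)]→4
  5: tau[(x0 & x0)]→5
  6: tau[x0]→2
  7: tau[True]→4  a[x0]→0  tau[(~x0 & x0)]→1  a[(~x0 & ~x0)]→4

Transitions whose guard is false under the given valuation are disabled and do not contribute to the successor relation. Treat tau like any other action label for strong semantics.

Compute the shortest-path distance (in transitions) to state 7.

Layered search for 7:
  Layer 0: {0}
  Layer 1: {1}
  Layer 2: {2,6}
  Layer 3: {4}
7 never appears.

Answer: UNREACHABLE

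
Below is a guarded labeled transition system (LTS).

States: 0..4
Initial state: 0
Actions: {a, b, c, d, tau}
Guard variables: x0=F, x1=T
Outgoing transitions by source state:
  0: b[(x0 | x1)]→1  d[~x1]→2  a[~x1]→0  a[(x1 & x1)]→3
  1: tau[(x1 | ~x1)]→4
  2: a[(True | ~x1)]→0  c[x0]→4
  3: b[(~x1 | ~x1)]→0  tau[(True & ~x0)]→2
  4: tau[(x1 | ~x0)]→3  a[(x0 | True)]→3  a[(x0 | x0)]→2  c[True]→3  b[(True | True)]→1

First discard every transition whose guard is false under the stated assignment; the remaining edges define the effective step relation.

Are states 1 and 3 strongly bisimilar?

Bisimulation quotient by refinement:
  P[0] = {{0,1,2,3,4}}
  P[1] = {{0},{1,3},{2},{4}}
  P[2] = {{0},{1},{2},{3},{4}}
Fixed point at round 3; 5 class(es).
[1]={1}  [3]={3}

Answer: NOT BISIMILAR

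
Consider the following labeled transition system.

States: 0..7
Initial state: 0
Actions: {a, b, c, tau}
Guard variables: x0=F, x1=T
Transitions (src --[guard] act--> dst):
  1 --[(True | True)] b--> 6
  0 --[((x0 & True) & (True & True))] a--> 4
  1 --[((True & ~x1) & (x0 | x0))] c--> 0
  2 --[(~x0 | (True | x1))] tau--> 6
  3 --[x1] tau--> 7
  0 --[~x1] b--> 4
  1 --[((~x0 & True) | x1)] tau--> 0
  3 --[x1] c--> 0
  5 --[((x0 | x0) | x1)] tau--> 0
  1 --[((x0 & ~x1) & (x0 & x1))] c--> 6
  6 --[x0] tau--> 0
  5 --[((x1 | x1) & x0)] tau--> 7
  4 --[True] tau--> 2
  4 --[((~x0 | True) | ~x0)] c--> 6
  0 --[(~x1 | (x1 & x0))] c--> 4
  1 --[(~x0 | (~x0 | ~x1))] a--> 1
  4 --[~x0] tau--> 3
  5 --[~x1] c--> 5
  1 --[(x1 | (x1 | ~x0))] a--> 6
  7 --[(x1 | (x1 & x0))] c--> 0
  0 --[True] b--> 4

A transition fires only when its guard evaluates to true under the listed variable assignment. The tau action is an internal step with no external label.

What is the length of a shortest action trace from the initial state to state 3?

BFS to 3:
  L0 = {0}
  L1 = {4}
  L2 = {2,3,6}
3 enters at depth 2; path b·tau

Answer: 2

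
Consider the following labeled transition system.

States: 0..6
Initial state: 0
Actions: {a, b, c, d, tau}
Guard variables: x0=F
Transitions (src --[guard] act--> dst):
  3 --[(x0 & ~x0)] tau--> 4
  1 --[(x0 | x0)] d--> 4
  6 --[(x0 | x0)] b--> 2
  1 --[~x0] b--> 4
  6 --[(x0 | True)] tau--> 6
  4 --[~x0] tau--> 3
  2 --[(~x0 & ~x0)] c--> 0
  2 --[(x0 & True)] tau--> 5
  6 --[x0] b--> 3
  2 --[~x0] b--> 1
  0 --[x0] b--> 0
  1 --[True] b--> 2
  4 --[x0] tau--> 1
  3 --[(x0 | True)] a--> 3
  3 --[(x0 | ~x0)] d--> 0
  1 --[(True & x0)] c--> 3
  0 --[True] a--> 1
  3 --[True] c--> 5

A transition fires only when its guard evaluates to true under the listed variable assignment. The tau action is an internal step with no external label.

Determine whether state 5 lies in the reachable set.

Answer: REACHABLE

Trace:
10 transition(s) survive guard evaluation.
depth 0: {0}
depth 1: {1}  now seen {0,1}
depth 2: {2,4}  now seen {0,1,2,4}
depth 3: {3}  now seen {0,1,2,3,4}
depth 4: {5}  now seen {0,1,2,3,4,5}
R = {0,1,2,3,4,5}
trace reaching 5: a·b·tau·c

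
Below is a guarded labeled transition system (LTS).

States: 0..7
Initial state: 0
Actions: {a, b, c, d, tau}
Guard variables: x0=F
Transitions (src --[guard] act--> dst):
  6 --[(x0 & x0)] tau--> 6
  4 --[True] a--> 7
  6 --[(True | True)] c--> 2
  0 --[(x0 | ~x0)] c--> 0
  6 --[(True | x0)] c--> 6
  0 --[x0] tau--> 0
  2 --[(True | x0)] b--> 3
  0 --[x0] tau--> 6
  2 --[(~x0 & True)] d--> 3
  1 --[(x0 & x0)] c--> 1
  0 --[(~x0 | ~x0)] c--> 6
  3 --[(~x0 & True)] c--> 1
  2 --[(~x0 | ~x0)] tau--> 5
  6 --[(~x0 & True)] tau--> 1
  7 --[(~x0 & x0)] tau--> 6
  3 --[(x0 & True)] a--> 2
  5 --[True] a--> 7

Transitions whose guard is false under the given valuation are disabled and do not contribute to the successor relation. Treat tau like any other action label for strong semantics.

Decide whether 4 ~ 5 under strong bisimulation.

Answer: BISIMILAR

Working:
Refine partition for ~:
  round 0: {{0,1,2,3,4,5,6,7}}
  round 1: {{0,3},{1,7},{2},{4,5},{6}}
  round 2: {{0},{1,7},{2},{3},{4,5},{6}}
stable after 3 split(s): 6 block(s)
[4]={4,5}  [5]={4,5}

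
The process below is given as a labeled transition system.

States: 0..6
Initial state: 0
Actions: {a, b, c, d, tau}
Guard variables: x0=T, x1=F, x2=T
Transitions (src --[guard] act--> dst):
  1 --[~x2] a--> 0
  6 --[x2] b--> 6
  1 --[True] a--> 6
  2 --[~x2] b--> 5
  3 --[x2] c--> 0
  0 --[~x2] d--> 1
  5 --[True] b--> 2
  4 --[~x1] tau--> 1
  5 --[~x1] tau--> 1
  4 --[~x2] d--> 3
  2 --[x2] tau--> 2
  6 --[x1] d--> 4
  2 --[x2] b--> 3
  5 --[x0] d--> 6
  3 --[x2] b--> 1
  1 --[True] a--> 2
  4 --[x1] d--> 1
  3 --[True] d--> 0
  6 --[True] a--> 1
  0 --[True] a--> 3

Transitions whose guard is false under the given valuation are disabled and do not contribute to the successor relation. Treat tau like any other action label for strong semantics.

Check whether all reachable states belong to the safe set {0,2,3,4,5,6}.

Allowed set {0,2,3,4,5,6}
Reach set: {0,1,2,3,6}
  0: ✓
  1: VIOLATES
  2: ✓
  3: ✓
  6: ✓
counterexample path to 1: a·b

Answer: INVARIANT VIOLATED at state 1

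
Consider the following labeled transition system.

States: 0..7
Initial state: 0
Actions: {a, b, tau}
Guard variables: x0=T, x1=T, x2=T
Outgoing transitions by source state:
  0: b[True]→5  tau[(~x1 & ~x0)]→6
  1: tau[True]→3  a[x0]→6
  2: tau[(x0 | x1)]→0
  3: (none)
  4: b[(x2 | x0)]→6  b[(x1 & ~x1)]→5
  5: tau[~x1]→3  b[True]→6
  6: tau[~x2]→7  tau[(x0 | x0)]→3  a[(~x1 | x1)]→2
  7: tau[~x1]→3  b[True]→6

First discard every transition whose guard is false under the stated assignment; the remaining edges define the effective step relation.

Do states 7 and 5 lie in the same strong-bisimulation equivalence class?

Answer: BISIMILAR

Analysis:
Bisimulation quotient by refinement:
  P[0] = {{0,1,2,3,4,5,6,7}}
  P[1] = {{0,4,5,7},{1,6},{2},{3}}
  P[2] = {{0},{1},{2},{3},{4,5,7},{6}}
stable after 3 split(s): 6 block(s)
[7]={4,5,7}  [5]={4,5,7}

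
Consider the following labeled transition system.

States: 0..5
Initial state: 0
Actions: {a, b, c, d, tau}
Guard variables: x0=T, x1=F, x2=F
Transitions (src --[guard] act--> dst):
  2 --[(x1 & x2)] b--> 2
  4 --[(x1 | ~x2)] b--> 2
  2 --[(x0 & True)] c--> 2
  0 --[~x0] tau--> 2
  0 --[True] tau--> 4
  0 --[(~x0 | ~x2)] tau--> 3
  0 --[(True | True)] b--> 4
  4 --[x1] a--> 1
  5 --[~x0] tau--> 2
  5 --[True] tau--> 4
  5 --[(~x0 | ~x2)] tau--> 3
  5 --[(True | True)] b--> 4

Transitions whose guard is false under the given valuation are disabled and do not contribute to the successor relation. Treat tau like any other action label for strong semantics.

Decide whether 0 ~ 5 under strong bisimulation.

Refine partition for ~:
  π0 = {{0,1,2,3,4,5}}
  π1 = {{0,5},{1,3},{2},{4}}
4 equivalence class(es) (converged in 2)
class of 0: {0,5}; class of 5: {0,5}

Answer: BISIMILAR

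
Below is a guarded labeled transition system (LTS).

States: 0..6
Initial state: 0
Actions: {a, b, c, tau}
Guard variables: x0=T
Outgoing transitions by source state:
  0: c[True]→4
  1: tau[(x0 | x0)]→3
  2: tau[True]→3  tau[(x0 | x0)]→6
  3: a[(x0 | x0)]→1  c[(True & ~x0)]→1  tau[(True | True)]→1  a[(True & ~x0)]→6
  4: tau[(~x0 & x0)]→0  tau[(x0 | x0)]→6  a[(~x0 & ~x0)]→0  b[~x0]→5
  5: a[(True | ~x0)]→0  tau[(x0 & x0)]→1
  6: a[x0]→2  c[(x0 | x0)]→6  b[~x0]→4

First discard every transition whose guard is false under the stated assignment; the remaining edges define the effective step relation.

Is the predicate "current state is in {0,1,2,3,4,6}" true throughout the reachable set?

Allowed set {0,1,2,3,4,6}
Reachable = {0,1,2,3,4,6}
  0: ✓
  1: ✓
  2: ✓
  3: ✓
  4: ✓
  6: ✓

Answer: INVARIANT HOLDS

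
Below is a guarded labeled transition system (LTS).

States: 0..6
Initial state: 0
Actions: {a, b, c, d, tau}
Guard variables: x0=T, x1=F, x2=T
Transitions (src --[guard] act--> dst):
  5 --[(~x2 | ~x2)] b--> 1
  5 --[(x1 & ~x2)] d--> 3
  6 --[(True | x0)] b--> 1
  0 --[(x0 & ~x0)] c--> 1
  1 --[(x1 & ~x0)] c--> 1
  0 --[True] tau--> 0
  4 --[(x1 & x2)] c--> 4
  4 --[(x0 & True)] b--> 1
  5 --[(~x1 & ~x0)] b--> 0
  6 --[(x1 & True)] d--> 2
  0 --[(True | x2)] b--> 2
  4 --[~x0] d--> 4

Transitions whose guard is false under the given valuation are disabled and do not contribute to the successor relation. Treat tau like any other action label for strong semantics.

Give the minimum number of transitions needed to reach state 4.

Answer: UNREACHABLE

Trace:
Layered search for 4:
  depth 0: {0}
  depth 1: {2}
4 never appears.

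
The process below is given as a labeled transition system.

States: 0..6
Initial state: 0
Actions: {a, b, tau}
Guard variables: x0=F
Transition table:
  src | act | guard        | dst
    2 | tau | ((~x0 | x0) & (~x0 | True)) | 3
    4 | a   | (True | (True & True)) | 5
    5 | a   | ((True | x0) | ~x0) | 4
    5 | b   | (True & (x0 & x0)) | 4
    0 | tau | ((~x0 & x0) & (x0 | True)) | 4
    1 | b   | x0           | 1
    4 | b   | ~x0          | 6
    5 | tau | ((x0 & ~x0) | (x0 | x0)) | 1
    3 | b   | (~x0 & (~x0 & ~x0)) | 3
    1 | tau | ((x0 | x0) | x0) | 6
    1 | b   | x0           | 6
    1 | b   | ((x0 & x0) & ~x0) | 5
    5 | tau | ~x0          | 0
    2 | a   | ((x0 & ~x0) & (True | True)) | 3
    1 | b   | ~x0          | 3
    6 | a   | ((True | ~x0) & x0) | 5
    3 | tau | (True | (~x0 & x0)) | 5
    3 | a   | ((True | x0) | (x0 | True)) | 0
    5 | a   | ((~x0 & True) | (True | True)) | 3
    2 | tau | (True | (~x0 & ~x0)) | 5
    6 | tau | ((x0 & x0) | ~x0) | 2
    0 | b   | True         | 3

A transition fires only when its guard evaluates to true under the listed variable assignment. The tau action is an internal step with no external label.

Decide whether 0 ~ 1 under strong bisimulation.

Answer: BISIMILAR

Analysis:
Compute ~ classes (split until stable):
  round 0: {{0,1,2,3,4,5,6}}
  round 1: {{0,1},{2,6},{3},{4},{5}}
  round 2: {{0,1},{2},{3},{4},{5},{6}}
stable after 3 split(s): 6 block(s)
class of 0: {0,1}; class of 1: {0,1}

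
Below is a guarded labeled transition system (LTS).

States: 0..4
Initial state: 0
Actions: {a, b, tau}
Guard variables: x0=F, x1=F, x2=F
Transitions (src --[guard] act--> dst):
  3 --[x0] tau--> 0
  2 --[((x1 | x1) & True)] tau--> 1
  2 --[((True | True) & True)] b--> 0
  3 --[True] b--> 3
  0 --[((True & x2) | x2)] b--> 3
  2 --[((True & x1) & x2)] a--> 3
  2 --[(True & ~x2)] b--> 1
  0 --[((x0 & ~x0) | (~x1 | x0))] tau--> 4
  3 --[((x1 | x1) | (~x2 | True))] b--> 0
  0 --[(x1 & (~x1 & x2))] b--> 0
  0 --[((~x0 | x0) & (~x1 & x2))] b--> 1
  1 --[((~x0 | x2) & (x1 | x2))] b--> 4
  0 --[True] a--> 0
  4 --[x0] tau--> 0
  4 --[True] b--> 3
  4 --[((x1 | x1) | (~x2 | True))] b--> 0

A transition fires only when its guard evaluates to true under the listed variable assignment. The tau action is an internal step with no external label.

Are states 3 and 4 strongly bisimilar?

Answer: BISIMILAR

Trace:
Refine partition for ~:
  P[0] = {{0,1,2,3,4}}
  P[1] = {{0},{1},{2,3,4}}
  P[2] = {{0},{1},{2},{3,4}}
Fixed point at round 3; 4 class(es).
[3]={3,4}  [4]={3,4}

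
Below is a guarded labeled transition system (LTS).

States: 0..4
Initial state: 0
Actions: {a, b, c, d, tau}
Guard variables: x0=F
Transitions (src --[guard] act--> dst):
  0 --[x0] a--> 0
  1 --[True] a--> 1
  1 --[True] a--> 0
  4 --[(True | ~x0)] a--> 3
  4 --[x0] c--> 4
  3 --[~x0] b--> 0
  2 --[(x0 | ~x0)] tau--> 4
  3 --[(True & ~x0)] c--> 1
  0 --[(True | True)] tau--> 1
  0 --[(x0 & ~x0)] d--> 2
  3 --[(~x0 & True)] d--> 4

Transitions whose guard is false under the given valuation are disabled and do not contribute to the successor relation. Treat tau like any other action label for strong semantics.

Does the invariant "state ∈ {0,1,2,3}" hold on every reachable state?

Safe = {0,1,2,3}
Reachable = {0,1}
  0: ok
  1: ok

Answer: INVARIANT HOLDS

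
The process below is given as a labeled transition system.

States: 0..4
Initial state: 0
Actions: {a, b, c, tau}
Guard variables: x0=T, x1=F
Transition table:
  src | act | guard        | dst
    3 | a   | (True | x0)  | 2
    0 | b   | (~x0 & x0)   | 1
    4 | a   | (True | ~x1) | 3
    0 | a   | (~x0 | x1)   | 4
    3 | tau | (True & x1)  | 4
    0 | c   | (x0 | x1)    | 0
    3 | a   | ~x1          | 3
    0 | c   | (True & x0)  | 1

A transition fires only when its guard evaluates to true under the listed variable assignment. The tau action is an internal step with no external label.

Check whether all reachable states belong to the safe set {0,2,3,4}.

Safe = {0,2,3,4}
Reachable = {0,1}
  0: ✓
  1: ✗ unsafe
reach 1 via c — violates

Answer: INVARIANT VIOLATED at state 1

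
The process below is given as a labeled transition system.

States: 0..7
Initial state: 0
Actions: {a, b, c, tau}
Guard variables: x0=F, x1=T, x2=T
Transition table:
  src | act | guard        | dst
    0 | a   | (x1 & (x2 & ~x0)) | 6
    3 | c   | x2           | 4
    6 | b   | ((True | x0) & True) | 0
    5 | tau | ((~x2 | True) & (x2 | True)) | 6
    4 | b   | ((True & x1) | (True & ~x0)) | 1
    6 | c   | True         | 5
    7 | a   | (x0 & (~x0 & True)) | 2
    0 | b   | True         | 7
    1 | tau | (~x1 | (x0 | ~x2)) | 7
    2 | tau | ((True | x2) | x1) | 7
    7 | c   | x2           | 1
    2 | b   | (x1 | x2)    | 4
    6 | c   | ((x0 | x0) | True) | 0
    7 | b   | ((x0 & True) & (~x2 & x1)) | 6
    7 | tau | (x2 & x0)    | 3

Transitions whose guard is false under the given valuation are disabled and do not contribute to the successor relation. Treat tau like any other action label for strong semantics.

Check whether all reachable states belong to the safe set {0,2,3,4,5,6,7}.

Safe = {0,2,3,4,5,6,7}
Reachable = {0,1,5,6,7}
  0: ✓
  1: VIOLATES
  5: ✓
  6: ✓
  7: ✓
counterexample path to 1: b·c

Answer: INVARIANT VIOLATED at state 1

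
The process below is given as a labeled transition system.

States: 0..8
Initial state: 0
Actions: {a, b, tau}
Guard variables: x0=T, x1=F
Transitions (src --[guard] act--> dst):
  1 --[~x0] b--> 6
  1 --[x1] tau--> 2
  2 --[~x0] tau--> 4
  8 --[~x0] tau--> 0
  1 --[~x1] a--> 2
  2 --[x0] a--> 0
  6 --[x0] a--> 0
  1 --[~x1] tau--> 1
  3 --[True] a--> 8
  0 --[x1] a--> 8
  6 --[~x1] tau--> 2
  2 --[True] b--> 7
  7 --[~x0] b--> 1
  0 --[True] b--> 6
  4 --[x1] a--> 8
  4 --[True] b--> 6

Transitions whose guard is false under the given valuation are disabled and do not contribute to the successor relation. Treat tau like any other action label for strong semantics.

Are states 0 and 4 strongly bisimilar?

Refine partition for ~:
  round 0: {{0,1,2,3,4,5,6,7,8}}
  round 1: {{0,4},{1,6},{2},{3},{5,7,8}}
  round 2: {{0,4},{1},{2},{3},{5,7,8},{6}}
stable after 3 split(s): 6 block(s)
class of 0: {0,4}; class of 4: {0,4}

Answer: BISIMILAR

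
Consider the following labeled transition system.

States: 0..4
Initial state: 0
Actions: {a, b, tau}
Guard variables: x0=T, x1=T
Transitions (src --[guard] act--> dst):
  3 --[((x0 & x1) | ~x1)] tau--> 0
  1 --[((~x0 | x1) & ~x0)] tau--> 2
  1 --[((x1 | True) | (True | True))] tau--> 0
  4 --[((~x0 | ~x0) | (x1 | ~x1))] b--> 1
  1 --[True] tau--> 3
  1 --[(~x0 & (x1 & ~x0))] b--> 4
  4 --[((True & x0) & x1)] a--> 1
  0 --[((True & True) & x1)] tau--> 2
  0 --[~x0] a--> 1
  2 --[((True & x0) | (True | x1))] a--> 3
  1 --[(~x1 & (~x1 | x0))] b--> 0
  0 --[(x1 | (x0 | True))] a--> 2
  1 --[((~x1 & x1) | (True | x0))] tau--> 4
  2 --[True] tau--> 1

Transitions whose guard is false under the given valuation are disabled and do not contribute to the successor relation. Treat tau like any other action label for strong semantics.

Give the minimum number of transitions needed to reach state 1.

Breadth-first toward 1:
  Layer 0: {0}
  Layer 1: {2}
  Layer 2: {1,3}
first hit 1 at d=2 via a·tau

Answer: 2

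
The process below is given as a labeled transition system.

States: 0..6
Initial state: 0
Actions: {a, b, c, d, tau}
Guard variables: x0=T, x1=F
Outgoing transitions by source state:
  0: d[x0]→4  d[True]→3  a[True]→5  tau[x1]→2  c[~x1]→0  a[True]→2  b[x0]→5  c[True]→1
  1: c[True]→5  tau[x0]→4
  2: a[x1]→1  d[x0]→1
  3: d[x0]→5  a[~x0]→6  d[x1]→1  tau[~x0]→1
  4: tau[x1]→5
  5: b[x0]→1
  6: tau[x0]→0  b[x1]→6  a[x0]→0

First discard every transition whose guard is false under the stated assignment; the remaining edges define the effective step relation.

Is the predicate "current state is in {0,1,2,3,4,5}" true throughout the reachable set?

Safe = {0,1,2,3,4,5}
Reachable = {0,1,2,3,4,5}
  0: safe
  1: safe
  2: safe
  3: safe
  4: safe
  5: safe

Answer: INVARIANT HOLDS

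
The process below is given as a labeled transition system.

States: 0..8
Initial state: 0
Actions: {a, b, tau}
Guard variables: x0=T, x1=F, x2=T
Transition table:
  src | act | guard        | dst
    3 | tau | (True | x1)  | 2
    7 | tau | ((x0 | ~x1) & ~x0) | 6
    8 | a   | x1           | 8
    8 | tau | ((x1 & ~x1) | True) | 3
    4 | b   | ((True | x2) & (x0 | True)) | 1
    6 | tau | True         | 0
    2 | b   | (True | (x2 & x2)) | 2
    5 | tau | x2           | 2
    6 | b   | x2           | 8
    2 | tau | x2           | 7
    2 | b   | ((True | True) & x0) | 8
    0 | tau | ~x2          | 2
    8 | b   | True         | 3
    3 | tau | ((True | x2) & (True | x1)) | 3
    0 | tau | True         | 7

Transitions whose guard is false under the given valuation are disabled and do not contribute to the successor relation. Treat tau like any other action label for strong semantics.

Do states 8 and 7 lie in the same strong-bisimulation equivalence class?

Answer: NOT BISIMILAR

Working:
Bisimulation quotient by refinement:
  π0 = {{0,1,2,3,4,5,6,7,8}}
  π1 = {{0,3,5},{1,7},{2,6,8},{4}}
  π2 = {{0},{1,7},{2},{3},{4},{5},{6},{8}}
stable after 3 split(s): 8 block(s)
[8]={8}  [7]={1,7}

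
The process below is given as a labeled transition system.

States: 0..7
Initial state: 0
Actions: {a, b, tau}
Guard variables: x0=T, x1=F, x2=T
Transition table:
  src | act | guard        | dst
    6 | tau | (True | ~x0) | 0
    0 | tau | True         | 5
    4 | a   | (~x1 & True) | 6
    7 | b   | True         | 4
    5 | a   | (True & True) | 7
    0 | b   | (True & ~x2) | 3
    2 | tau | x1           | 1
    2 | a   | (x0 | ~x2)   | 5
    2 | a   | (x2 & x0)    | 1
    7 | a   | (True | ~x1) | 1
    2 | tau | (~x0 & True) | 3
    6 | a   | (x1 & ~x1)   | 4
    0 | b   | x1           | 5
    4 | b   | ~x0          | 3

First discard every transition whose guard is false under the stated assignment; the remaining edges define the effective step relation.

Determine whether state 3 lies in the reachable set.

Answer: UNREACHABLE

Working:
8 transition(s) survive guard evaluation.
Layer 0: {0}
Layer 1: {5}  cumulative {0,5}
Layer 2: {7}  cumulative {0,5,7}
Layer 3: {1,4}  cumulative {0,1,4,5,7}
Layer 4: {6}  cumulative {0,1,4,5,6,7}
Reachable = {0,1,4,5,6,7}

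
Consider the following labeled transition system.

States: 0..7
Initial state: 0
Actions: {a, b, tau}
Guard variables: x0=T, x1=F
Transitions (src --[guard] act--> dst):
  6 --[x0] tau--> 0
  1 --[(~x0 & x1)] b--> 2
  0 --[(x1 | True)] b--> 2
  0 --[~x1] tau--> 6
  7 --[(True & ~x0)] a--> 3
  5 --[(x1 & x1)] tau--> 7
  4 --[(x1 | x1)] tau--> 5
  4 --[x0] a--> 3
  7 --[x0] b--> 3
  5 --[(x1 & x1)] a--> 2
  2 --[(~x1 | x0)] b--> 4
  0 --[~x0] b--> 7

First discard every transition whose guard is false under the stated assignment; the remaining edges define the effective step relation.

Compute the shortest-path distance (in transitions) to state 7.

Breadth-first toward 7:
  depth 0: {0}
  depth 1: {2,6}
  depth 2: {4}
  depth 3: {3}
7 never appears.

Answer: UNREACHABLE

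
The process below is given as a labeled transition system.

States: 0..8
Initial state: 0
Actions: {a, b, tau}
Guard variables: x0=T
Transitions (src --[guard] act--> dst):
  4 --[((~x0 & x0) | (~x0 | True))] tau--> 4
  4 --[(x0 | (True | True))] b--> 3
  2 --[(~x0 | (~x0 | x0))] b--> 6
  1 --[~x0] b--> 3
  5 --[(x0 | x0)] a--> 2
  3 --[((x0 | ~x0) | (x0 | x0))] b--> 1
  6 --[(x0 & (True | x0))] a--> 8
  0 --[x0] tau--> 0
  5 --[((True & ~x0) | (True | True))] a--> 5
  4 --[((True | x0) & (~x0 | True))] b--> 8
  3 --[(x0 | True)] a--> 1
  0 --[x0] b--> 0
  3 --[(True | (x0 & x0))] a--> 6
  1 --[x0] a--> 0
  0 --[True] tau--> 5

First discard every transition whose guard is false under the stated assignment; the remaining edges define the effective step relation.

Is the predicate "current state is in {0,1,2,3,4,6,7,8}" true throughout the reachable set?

Answer: INVARIANT VIOLATED at state 5

Trace:
Allowed set {0,1,2,3,4,6,7,8}
R = {0,2,5,6,8}
  0: ✓
  2: ✓
  5: ✗ unsafe
  6: ✓
  8: ✓
counterexample path to 5: tau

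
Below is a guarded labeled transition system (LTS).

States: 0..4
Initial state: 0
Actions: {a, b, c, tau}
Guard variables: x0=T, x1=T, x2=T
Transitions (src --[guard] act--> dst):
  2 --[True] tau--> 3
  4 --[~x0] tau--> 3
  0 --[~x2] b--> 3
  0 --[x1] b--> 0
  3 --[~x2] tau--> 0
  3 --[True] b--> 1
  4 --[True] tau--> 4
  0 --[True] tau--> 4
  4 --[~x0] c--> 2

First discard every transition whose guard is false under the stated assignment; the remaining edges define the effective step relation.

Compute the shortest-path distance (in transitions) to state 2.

Answer: UNREACHABLE

Trace:
Breadth-first toward 2:
  Layer 0: {0}
  Layer 1: {4}
2 never appears.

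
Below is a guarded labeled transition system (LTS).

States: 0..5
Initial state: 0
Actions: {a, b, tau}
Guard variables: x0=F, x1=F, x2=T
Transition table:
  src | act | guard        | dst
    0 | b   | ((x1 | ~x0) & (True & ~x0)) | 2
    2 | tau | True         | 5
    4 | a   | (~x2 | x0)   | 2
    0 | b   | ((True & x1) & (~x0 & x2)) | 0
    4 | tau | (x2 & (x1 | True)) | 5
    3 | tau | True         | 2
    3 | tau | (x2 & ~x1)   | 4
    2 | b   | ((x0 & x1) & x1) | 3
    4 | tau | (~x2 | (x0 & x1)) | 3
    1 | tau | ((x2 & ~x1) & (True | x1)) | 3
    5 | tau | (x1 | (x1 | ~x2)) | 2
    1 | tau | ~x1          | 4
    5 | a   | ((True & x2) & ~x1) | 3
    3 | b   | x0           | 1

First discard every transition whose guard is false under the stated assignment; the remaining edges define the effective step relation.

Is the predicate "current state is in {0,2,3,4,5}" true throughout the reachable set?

Allowed set {0,2,3,4,5}
Reachable = {0,2,3,4,5}
  0: ✓
  2: ✓
  3: ✓
  4: ✓
  5: ✓

Answer: INVARIANT HOLDS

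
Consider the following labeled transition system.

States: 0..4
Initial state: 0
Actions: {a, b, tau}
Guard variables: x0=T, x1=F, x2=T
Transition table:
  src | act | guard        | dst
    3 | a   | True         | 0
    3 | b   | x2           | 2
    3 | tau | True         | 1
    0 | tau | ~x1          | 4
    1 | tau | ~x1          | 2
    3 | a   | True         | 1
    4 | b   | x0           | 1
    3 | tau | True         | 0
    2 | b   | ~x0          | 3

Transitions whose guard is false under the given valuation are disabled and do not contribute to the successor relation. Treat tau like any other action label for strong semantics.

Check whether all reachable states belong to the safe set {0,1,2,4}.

Safe = {0,1,2,4}
Reachable = {0,1,2,4}
  0: safe
  1: safe
  2: safe
  4: safe

Answer: INVARIANT HOLDS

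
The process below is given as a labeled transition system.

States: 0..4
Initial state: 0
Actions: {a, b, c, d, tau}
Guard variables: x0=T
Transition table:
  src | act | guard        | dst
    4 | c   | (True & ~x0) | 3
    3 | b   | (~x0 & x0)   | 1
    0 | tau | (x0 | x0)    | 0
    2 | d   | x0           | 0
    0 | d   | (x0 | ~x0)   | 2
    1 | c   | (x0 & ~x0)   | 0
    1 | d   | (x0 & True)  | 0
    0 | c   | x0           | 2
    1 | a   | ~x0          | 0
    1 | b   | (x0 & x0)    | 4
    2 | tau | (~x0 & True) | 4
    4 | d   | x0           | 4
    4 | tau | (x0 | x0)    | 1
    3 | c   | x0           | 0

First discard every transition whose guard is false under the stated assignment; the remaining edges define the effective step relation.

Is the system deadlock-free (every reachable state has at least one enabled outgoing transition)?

Answer: DEADLOCK-FREE

Working:
R = {0,2}
  0: c→2  d→2  tau→0  [3 out]
  2: d→0  [1 out]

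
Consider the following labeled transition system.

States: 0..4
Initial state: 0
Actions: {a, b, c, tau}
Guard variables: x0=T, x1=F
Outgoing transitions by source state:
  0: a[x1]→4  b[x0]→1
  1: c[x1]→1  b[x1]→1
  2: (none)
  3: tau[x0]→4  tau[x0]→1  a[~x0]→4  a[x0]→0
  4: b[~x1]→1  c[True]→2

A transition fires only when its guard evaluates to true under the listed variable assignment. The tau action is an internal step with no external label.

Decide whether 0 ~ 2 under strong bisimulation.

Refine partition for ~:
  round 0: {{0,1,2,3,4}}
  round 1: {{0},{1,2},{3},{4}}
Fixed point at round 2; 4 class(es).
0∈{0}, 2∈{1,2}

Answer: NOT BISIMILAR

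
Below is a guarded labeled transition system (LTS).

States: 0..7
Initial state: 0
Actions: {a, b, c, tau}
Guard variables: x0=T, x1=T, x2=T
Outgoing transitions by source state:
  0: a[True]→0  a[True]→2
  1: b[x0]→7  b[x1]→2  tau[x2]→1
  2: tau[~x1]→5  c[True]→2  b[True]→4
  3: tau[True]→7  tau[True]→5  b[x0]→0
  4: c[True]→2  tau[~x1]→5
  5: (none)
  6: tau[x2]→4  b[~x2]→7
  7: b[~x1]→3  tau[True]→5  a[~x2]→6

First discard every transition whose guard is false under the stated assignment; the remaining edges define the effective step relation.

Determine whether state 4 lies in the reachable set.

Answer: REACHABLE

Analysis:
After dropping false guards: 13 live edges.
Layer 0: {0}
Layer 1: {2}  now seen {0,2}
Layer 2: {4}  now seen {0,2,4}
R = {0,2,4}
witness 4: a·b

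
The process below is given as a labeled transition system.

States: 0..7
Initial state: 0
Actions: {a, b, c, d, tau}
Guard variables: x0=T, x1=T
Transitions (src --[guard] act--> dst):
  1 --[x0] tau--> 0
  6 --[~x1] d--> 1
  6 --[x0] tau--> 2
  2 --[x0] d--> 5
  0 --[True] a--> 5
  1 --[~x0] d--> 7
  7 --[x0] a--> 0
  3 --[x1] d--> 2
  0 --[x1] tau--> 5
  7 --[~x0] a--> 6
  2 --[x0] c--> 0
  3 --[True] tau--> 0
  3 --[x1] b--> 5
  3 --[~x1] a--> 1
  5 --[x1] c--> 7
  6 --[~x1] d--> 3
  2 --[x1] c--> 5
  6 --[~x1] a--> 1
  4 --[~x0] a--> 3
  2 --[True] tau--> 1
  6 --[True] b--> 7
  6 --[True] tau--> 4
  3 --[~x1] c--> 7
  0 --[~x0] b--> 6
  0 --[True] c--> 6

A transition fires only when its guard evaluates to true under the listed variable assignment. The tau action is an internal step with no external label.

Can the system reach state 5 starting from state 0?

Answer: REACHABLE

Trace:
Guard filter leaves 16 enabled edge(s).
Layer 0: {0}
Layer 1: {5,6}  total {0,5,6}
Layer 2: {2,4,7}  total {0,2,4,5,6,7}
Layer 3: {1}  total {0,1,2,4,5,6,7}
R = {0,1,2,4,5,6,7}
trace reaching 5: a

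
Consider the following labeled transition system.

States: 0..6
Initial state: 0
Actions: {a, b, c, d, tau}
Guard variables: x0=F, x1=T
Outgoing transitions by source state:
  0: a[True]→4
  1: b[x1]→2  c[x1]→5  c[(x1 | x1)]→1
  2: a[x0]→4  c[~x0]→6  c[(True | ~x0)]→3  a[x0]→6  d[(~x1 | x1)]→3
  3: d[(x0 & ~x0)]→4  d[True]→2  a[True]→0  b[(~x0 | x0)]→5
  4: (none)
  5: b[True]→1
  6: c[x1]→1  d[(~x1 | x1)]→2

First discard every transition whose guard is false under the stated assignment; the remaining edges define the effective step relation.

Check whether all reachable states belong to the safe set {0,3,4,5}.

Answer: INVARIANT HOLDS

Working:
Allowed set {0,3,4,5}
Reachable = {0,4}
  0: ok
  4: ok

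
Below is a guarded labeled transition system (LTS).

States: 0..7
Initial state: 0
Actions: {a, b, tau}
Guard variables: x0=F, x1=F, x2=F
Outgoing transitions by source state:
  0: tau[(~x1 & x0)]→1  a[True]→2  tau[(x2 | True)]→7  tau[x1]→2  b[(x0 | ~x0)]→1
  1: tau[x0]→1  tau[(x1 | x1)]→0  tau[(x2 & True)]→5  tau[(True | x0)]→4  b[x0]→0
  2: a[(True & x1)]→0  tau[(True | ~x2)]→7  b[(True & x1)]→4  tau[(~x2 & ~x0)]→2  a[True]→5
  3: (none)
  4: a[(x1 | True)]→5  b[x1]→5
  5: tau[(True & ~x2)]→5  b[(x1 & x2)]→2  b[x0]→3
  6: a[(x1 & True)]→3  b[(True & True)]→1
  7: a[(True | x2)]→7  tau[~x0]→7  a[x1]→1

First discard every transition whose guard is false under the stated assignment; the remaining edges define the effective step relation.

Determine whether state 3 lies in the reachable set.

Answer: UNREACHABLE

Working:
12 transition(s) survive guard evaluation.
depth 0: {0}
depth 1: {1,2,7}  now seen {0,1,2,7}
depth 2: {4,5}  now seen {0,1,2,4,5,7}
Reach set: {0,1,2,4,5,7}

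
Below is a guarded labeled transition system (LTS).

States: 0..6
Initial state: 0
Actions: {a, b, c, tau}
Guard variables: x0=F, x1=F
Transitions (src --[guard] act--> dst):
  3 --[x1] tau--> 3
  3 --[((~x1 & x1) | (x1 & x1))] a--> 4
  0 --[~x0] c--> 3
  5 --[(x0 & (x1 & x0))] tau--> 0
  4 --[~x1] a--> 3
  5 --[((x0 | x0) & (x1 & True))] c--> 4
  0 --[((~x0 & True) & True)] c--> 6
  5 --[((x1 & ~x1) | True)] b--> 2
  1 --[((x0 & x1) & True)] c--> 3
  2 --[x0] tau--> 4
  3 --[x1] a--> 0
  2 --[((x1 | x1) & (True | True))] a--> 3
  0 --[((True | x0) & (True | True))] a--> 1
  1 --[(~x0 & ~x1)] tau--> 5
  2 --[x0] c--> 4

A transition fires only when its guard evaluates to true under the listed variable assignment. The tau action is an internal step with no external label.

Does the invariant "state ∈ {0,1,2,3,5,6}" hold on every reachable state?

Answer: INVARIANT HOLDS

Trace:
Inv-set: {0,1,2,3,5,6}
R = {0,1,2,3,5,6}
  0: ok
  1: ok
  2: ok
  3: ok
  5: ok
  6: ok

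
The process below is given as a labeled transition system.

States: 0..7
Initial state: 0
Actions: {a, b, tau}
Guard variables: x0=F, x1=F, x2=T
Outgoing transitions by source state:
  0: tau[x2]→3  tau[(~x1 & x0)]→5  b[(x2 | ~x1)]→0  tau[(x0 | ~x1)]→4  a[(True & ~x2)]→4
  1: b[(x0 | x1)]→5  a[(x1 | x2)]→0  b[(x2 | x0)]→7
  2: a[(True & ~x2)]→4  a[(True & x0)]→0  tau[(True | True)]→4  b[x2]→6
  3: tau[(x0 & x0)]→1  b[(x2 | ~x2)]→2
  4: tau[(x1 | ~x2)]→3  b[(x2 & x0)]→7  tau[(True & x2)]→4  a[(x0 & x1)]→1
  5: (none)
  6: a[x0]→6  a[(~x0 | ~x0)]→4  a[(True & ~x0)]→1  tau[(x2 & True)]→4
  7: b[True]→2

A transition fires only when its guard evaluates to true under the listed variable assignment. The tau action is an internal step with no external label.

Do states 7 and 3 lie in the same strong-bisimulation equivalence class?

Answer: BISIMILAR

Trace:
Bisimulation quotient by refinement:
  round 0: {{0,1,2,3,4,5,6,7}}
  round 1: {{0,2},{1},{3,7},{4},{5},{6}}
  round 2: {{0},{1},{2},{3,7},{4},{5},{6}}
stable after 3 split(s): 7 block(s)
[7]={3,7}  [3]={3,7}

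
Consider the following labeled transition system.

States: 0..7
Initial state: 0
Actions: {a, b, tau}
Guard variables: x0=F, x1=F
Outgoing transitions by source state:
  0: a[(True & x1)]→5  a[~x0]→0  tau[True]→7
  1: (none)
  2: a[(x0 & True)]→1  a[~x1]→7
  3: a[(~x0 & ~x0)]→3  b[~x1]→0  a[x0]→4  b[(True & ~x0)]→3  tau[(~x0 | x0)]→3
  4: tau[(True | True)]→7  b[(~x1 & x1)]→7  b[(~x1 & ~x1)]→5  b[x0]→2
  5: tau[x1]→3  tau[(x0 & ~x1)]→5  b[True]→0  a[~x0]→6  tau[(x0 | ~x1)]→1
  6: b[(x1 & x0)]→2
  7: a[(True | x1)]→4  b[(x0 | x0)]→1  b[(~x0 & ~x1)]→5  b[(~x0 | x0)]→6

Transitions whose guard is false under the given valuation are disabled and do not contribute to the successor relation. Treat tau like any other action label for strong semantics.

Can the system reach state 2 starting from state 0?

15 transition(s) survive guard evaluation.
Layer 0: {0}
Layer 1: {7}  total {0,7}
Layer 2: {4,5,6}  total {0,4,5,6,7}
Layer 3: {1}  total {0,1,4,5,6,7}
Reachable = {0,1,4,5,6,7}

Answer: UNREACHABLE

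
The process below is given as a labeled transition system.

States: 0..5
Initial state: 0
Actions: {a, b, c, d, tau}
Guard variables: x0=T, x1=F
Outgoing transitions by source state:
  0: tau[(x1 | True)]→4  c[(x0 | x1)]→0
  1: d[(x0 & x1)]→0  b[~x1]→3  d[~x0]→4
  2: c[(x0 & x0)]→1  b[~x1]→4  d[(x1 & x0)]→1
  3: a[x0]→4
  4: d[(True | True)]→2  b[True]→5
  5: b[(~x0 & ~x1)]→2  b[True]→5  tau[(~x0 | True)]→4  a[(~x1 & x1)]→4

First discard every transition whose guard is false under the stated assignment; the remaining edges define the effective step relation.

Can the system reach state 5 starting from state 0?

Answer: REACHABLE

Working:
After dropping false guards: 10 live edges.
Layer 0: {0}
Layer 1: {4}  now seen {0,4}
Layer 2: {2,5}  now seen {0,2,4,5}
Layer 3: {1}  now seen {0,1,2,4,5}
Layer 4: {3}  now seen {0,1,2,3,4,5}
Reachable = {0,1,2,3,4,5}
witness 5: tau·b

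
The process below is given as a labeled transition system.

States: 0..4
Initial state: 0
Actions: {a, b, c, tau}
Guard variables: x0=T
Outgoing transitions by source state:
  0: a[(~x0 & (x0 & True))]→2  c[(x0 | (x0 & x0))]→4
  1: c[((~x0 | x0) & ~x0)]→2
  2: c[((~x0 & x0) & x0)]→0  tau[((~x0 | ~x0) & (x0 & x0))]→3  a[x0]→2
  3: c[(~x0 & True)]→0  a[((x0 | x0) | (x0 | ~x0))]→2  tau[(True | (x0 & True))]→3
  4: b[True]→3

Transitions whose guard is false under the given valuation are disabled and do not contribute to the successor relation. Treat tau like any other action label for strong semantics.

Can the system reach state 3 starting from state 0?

5 transition(s) survive guard evaluation.
depth 0: {0}
depth 1: {4}  cumulative {0,4}
depth 2: {3}  cumulative {0,3,4}
depth 3: {2}  cumulative {0,2,3,4}
Reach set: {0,2,3,4}
witness 3: c·b

Answer: REACHABLE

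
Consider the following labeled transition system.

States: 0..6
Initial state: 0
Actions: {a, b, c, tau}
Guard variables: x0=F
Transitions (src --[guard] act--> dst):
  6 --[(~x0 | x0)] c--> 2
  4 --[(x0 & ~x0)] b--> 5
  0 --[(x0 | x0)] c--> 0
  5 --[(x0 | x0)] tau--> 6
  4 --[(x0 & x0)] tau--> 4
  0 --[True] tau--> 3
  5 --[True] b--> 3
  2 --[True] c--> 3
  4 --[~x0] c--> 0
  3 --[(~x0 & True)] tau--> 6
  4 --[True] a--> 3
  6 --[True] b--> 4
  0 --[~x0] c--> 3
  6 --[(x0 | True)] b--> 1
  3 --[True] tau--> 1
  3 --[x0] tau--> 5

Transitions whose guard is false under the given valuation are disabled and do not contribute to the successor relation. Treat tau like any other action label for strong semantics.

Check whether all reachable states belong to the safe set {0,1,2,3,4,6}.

Answer: INVARIANT HOLDS

Trace:
Allowed set {0,1,2,3,4,6}
Reachable = {0,1,2,3,4,6}
  0: safe
  1: safe
  2: safe
  3: safe
  4: safe
  6: safe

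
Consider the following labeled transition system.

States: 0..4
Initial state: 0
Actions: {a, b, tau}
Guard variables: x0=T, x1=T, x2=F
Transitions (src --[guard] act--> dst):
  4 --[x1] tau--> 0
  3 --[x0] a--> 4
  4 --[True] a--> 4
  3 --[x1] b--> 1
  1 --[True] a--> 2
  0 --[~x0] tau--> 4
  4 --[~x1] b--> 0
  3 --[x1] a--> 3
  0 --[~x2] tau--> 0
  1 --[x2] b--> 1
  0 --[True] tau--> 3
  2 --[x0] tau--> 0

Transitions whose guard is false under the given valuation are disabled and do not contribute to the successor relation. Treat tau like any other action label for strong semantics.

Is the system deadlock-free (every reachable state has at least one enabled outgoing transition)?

Answer: DEADLOCK-FREE

Trace:
Reach set: {0,1,2,3,4}
  0: tau→0  tau→3  [2 exit(s)]
  1: a→2  [1 exit(s)]
  2: tau→0  [1 exit(s)]
  3: a→3  a→4  b→1  [3 exit(s)]
  4: a→4  tau→0  [2 exit(s)]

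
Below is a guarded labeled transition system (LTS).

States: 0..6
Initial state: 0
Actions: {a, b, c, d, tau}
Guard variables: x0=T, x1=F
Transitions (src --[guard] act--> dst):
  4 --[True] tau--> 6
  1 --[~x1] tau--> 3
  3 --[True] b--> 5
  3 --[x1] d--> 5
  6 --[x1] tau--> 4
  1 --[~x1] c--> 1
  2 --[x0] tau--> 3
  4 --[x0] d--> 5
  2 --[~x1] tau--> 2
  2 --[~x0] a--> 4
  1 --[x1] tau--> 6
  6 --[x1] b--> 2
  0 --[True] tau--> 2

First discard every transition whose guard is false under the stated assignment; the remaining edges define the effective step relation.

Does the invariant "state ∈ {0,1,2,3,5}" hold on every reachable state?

Allowed set {0,1,2,3,5}
R = {0,2,3,5}
  0: ✓
  2: ✓
  3: ✓
  5: ✓

Answer: INVARIANT HOLDS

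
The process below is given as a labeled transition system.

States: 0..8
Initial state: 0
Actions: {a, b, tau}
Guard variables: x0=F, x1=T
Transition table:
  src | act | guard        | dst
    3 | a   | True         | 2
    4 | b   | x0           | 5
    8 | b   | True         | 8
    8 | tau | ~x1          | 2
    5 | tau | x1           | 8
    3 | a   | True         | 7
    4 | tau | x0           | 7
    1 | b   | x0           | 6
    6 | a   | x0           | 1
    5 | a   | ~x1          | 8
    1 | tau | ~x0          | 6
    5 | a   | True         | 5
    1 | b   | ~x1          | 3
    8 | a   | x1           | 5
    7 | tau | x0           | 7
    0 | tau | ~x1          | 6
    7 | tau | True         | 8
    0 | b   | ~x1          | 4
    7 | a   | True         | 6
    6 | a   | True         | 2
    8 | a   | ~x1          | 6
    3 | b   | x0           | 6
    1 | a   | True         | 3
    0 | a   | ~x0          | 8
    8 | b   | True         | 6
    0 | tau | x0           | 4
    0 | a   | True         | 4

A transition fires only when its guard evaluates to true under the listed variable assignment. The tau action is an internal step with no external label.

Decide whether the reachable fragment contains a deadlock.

Answer: DEADLOCK at state 2

Working:
Reachable = {0,2,4,5,6,8}
  0: a→4  a→8  [2 exit(s)]
  2: ∅  [STUCK]
  4: ∅  [STUCK]
  5: a→5  tau→8  [2 exit(s)]
  6: a→2  [1 exit(s)]
  8: a→5  b→6  b→8  [3 exit(s)]
Path to 2: a·b·a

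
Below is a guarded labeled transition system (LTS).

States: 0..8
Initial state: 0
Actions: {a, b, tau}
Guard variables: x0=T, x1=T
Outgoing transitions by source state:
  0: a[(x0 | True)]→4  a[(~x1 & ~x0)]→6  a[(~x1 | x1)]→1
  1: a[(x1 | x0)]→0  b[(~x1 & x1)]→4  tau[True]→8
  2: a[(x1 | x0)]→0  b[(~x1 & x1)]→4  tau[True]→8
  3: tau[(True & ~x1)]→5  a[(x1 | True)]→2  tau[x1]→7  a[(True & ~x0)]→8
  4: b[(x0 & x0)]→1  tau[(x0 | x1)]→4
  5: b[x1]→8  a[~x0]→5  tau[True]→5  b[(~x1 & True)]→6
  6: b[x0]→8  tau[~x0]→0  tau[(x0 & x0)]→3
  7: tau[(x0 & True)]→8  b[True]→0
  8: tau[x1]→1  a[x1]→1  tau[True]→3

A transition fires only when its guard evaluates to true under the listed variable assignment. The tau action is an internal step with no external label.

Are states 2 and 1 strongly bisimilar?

Compute ~ classes (split until stable):
  π0 = {{0,1,2,3,4,5,6,7,8}}
  π1 = {{0},{1,2,3,8},{4,5,6,7}}
  π2 = {{0},{1,2},{3},{4,5},{6},{7},{8}}
  π3 = {{0},{1,2},{3},{4},{5},{6},{7},{8}}
Fixed point at round 4; 8 class(es).
class of 2: {1,2}; class of 1: {1,2}

Answer: BISIMILAR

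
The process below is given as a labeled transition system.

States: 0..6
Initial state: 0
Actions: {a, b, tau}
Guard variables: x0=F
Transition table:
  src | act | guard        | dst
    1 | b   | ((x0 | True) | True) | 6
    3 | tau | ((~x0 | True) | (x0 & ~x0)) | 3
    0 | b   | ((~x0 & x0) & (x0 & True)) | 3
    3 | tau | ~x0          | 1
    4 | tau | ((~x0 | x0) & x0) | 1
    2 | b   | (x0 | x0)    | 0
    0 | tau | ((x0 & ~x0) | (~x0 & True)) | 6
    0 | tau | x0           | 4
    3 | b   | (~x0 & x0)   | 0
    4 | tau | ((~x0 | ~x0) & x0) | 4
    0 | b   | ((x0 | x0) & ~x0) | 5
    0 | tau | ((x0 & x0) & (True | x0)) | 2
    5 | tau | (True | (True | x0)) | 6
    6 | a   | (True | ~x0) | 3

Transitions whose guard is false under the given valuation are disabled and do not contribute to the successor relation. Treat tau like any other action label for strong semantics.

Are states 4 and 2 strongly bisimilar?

Compute ~ classes (split until stable):
  π0 = {{0,1,2,3,4,5,6}}
  π1 = {{0,3,5},{1},{2,4},{6}}
  π2 = {{0,5},{1},{2,4},{3},{6}}
stable after 3 split(s): 5 block(s)
4∈{2,4}, 2∈{2,4}

Answer: BISIMILAR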